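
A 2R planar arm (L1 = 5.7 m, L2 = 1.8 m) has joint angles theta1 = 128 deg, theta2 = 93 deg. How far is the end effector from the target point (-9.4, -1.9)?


End effector via forward kinematics:
x = L1*cos(t1) + L2*cos(t1+t2) = -4.8677
y = L1*sin(t1) + L2*sin(t1+t2) = 3.3108
Distance to target:
d = sqrt((-9.4 - -4.8677)^2 + (-1.9 - 3.3108)^2)
= sqrt(20.5413 + 27.152)
= 6.906 m


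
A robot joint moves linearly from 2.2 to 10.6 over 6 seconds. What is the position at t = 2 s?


s = t/T = 2/6 = 0.3333
p(t) = p0 + (pf-p0)*s
= 2.2 + (10.6 - 2.2) * 0.3333
= 5.0


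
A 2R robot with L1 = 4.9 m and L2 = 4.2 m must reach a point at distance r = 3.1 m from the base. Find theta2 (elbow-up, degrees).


cos(theta2) = (r^2 - L1^2 - L2^2) / (2*L1*L2)
cos(theta2) = (9.61 - 24.01 - 17.64) / 41.16
cos(theta2) = -0.778426
theta2 = 141.1167 degrees


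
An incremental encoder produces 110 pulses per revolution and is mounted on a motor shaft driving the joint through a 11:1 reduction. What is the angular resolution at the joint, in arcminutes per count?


counts per rev = 110
effective counts at joint = 110 * 11 = 1210
resolution = 360*60 / 1210
= 17.8512 arcmin/count


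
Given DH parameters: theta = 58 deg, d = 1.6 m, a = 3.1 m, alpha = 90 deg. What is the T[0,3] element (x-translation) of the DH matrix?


T[0,3] = a * cos(theta)
= 3.1 * cos(58 deg)
= 3.1 * 0.5299
= 1.6427


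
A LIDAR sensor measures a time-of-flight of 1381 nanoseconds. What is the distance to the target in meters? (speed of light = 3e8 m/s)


tof = 1381 ns = 1.381e-06 s
dist = c * tof / 2
= 3e8 * 1.381e-06 / 2
= 207.15 m


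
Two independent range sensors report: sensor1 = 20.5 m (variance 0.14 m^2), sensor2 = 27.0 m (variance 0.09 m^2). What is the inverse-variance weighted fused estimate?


w1 = (1/var1) / (1/var1 + 1/var2)
   = 7.1429 / (7.1429 + 11.1111) = 0.3913
w2 = 1 - w1 = 0.6087
fused = w1*s1 + w2*s2 = 8.0217 + 16.4348
= 24.4565 m


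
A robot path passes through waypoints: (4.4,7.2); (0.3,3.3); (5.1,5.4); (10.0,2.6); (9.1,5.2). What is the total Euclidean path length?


Segment lengths:
  seg1 = sqrt((-4.1)^2 + (-3.9)^2) = 5.6586
  seg2 = sqrt((4.8)^2 + (2.1)^2) = 5.2393
  seg3 = sqrt((4.9)^2 + (-2.8)^2) = 5.6436
  seg4 = sqrt((-0.9)^2 + (2.6)^2) = 2.7514
Total = 19.2928


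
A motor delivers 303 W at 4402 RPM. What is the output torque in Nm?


omega = 4402 * 2*pi/60 = 460.9764 rad/s
tau = P / omega = 303 / 460.9764
= 0.6573 Nm


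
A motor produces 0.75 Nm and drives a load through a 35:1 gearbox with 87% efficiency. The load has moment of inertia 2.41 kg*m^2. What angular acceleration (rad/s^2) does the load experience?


tau_out = tau_motor * N * eta
= 0.75 * 35 * 0.87 = 22.8375 Nm
alpha = tau_out / I = 22.8375 / 2.41
= 9.4761 rad/s^2


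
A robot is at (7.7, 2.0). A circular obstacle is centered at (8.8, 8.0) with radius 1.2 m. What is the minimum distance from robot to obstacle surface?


center_dist = sqrt((7.7-8.8)^2 + (2.0-8.0)^2)
= sqrt(1.21 + 36.0)
= 6.1
min_dist = center_dist - radius = 6.1 - 1.2 = 4.9 m


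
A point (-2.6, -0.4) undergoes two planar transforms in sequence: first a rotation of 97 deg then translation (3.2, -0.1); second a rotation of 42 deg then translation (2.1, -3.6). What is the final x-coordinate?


After transform 1:
x1 = cos(97)*-2.6 - sin(97)*-0.4 + 3.2 = 3.9139
y1 = sin(97)*-2.6 + cos(97)*-0.4 + -0.1 = -2.6319
After transform 2:
x2 = cos(42)*3.9139 - sin(42)*-2.6319 + 2.1
= 6.7696


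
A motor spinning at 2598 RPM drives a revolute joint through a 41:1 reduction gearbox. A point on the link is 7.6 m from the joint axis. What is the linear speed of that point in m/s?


omega_motor = 2598 * 2*pi/60 = 272.0619 rad/s
omega_joint = omega_motor / 41 = 6.6357 rad/s
v = omega_joint * r = 6.6357 * 7.6
= 50.431 m/s


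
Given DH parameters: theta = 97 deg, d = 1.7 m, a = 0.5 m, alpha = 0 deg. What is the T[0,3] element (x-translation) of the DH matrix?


T[0,3] = a * cos(theta)
= 0.5 * cos(97 deg)
= 0.5 * -0.1219
= -0.0609


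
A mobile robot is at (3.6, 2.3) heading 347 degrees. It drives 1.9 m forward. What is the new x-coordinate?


x_new = x0 + d*cos(theta)
= 3.6 + 1.9*cos(347)
= 3.6 + 1.8513
= 5.4513


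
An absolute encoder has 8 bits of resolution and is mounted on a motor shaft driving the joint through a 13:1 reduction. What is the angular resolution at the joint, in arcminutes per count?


counts = 2^8 = 256
effective counts at joint = 256 * 13 = 3328
resolution = 360*60 / 3328
= 6.4904 arcmin/count


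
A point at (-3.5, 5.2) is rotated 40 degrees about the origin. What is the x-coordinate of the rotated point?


x' = x*cos(theta) - y*sin(theta)
cos(40 deg) = 0.766, sin(40 deg) = 0.6428
x' = -3.5 * 0.766 - 5.2 * 0.6428
= -2.6812 - 3.3425
= -6.0237


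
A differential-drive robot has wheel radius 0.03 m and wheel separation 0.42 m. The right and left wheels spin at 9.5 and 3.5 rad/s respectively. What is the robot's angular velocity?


vR = r*wR = 0.03*9.5 = 0.285 m/s
vL = r*wL = 0.03*3.5 = 0.105 m/s
v = (vR+vL)/2 = 0.195 m/s
omega = (vR-vL)/L = 0.4286 rad/s
angular velocity = 0.4286 rad/s


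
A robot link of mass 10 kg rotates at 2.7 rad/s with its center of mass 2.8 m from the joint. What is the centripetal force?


F = m * omega^2 * r
= 10 * 2.7^2 * 2.8
= 10 * 7.29 * 2.8
= 204.12 N


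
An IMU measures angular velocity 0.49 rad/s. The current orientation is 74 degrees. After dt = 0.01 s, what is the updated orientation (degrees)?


delta_theta = w * dt = 0.49 * 0.01 = 0.0049 rad
= 0.2807 deg
theta_new = 74 + 0.2807 = 74.2807 deg


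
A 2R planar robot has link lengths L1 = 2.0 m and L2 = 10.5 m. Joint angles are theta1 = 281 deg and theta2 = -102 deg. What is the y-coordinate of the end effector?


Convert angles to radians: theta1 = 4.9044, theta2 = -1.7802
y = L1*sin(theta1) + L2*sin(theta1+theta2)
y = -1.9633 + 0.1833
y = -1.78


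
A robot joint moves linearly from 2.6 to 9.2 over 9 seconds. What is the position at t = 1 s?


s = t/T = 1/9 = 0.1111
p(t) = p0 + (pf-p0)*s
= 2.6 + (9.2 - 2.6) * 0.1111
= 3.3333


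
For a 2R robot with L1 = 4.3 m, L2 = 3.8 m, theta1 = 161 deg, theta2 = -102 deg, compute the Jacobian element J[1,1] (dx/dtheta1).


J[1,1] = -L1*sin(t1) - L2*sin(t1+t2)
= -4.3*sin(161) - 3.8*sin(59)
= -4.6572


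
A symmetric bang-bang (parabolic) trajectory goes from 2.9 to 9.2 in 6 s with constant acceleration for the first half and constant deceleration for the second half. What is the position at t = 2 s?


Symmetric rest-to-rest: each phase covers (pf-p0)/2 in time T/2. 0.5*a*(T/2)^2 = (pf-p0)/2 => a = 4*(pf-p0)/T^2
a = 4*(9.2-2.9)/6^2 = 0.7
t = 2 is in the acceleration phase (t <= T/2).
p = p0 + 0.5*a*t^2 = 2.9 + 0.5*0.7*2^2
= 4.3


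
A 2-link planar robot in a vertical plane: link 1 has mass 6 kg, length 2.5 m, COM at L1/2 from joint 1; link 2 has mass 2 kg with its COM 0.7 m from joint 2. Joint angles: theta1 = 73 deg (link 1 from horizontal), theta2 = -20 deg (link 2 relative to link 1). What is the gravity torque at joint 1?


Horizontal distance from joint 1 to link-1 COM:
  x_c1 = (L1/2)*cos(t1) = 1.25 * 0.2924 = 0.3655 m
Horizontal distance from joint 1 to link-2 COM:
  x_c2 = L1*cos(t1) + Lc2*cos(t1+t2)
       = 2.5*0.2924 + 0.7*0.6018 = 1.1522 m
tau1 = m1*g*x_c1 + m2*g*x_c2
     = 6*9.81*0.3655 + 2*9.81*1.1522
     = 21.5112 + 22.6062
     = 44.1174 Nm


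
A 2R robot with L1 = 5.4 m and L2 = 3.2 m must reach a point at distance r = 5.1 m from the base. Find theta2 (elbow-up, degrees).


cos(theta2) = (r^2 - L1^2 - L2^2) / (2*L1*L2)
cos(theta2) = (26.01 - 29.16 - 10.24) / 34.56
cos(theta2) = -0.387442
theta2 = 112.7954 degrees


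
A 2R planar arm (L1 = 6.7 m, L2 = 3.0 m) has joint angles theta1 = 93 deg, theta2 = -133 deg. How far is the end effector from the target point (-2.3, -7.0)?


End effector via forward kinematics:
x = L1*cos(t1) + L2*cos(t1+t2) = 1.9475
y = L1*sin(t1) + L2*sin(t1+t2) = 4.7625
Distance to target:
d = sqrt((-2.3 - 1.9475)^2 + (-7.0 - 4.7625)^2)
= sqrt(18.0411 + 138.3553)
= 12.5059 m


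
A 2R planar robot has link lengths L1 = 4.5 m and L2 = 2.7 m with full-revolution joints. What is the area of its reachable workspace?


r_max = L1 + L2 = 7.2 m
r_min = |L1 - L2| = 1.8 m
Area = pi*(r_max^2 - r_min^2)
= pi*(51.84 - 3.24)
= pi * 48.6
= 152.6814 m^2


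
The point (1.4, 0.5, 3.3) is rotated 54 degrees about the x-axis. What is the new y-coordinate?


Rotation about x-axis: y' = y*cos(theta) - z*sin(theta)
= 0.5 * 0.5878 - 3.3 * 0.809
= -2.3759


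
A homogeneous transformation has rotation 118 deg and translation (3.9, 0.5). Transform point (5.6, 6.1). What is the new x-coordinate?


x' = cos(theta)*px - sin(theta)*py + tx
= -0.4695*5.6 - 0.8829*6.1 + 3.9
= -4.115


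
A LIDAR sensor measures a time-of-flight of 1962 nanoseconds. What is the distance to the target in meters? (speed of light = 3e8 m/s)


tof = 1962 ns = 1.962e-06 s
dist = c * tof / 2
= 3e8 * 1.962e-06 / 2
= 294.3 m


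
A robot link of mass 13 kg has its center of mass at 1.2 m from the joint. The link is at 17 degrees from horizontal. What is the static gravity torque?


tau = m*g*L*cos(angle)
= 13 * 9.81 * 1.2 * cos(17 deg)
= 13 * 9.81 * 1.2 * 0.9563
= 146.3491 Nm


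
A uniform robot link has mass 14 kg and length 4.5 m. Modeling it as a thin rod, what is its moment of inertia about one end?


I = (1/3) * m * L^2
= (1/3) * 14 * 4.5^2
= 0.333333 * 14 * 20.25
= 94.5 kg*m^2


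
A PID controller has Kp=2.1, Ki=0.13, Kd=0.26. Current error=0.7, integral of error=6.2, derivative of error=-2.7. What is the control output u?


u = Kp*e + Ki*int(e) + Kd*de/dt
= 2.1*0.7 + 0.13*6.2 + 0.26*(-2.7)
= 1.47 + 0.806 + -0.702
= 1.574


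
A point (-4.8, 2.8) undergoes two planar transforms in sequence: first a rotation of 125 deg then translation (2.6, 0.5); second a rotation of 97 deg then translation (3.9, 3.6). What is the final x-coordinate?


After transform 1:
x1 = cos(125)*-4.8 - sin(125)*2.8 + 2.6 = 3.0595
y1 = sin(125)*-4.8 + cos(125)*2.8 + 0.5 = -5.0379
After transform 2:
x2 = cos(97)*3.0595 - sin(97)*-5.0379 + 3.9
= 8.5275


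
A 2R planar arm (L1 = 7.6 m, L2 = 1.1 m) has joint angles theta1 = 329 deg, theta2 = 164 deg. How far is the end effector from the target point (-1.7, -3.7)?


End effector via forward kinematics:
x = L1*cos(t1) + L2*cos(t1+t2) = 5.7643
y = L1*sin(t1) + L2*sin(t1+t2) = -3.1098
Distance to target:
d = sqrt((-1.7 - 5.7643)^2 + (-3.7 - -3.1098)^2)
= sqrt(55.7154 + 0.3483)
= 7.4876 m


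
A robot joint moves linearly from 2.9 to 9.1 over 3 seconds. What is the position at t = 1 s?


s = t/T = 1/3 = 0.3333
p(t) = p0 + (pf-p0)*s
= 2.9 + (9.1 - 2.9) * 0.3333
= 4.9667


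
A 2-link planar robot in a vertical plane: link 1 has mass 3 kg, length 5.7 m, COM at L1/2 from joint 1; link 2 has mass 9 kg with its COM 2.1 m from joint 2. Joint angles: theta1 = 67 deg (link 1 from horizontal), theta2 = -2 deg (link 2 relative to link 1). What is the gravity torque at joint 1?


Horizontal distance from joint 1 to link-1 COM:
  x_c1 = (L1/2)*cos(t1) = 2.85 * 0.3907 = 1.1136 m
Horizontal distance from joint 1 to link-2 COM:
  x_c2 = L1*cos(t1) + Lc2*cos(t1+t2)
       = 5.7*0.3907 + 2.1*0.4226 = 3.1147 m
tau1 = m1*g*x_c1 + m2*g*x_c2
     = 3*9.81*1.1136 + 9*9.81*3.1147
     = 32.7728 + 274.9938
     = 307.7666 Nm


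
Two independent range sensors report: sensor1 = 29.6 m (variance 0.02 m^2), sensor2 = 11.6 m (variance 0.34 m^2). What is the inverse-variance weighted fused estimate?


w1 = (1/var1) / (1/var1 + 1/var2)
   = 50.0 / (50.0 + 2.9412) = 0.9444
w2 = 1 - w1 = 0.0556
fused = w1*s1 + w2*s2 = 27.9556 + 0.6444
= 28.6 m


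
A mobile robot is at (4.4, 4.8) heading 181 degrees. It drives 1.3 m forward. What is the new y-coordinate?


y_new = y0 + d*sin(theta)
= 4.8 + 1.3*sin(181)
= 4.8 + -0.0227
= 4.7773


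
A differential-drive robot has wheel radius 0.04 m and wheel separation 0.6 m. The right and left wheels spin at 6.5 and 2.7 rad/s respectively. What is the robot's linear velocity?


vR = r*wR = 0.04*6.5 = 0.26 m/s
vL = r*wL = 0.04*2.7 = 0.108 m/s
v = (vR+vL)/2 = 0.184 m/s
omega = (vR-vL)/L = 0.2533 rad/s
linear velocity = 0.184 m/s


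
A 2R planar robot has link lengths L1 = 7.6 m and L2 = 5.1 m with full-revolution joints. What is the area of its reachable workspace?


r_max = L1 + L2 = 12.7 m
r_min = |L1 - L2| = 2.5 m
Area = pi*(r_max^2 - r_min^2)
= pi*(161.29 - 6.25)
= pi * 155.04
= 487.0725 m^2


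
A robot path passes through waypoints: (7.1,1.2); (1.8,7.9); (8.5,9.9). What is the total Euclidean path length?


Segment lengths:
  seg1 = sqrt((-5.3)^2 + (6.7)^2) = 8.5428
  seg2 = sqrt((6.7)^2 + (2.0)^2) = 6.9921
Total = 15.535


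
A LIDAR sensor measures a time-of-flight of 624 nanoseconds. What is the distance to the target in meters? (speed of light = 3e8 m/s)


tof = 624 ns = 6.24e-07 s
dist = c * tof / 2
= 3e8 * 6.24e-07 / 2
= 93.6 m


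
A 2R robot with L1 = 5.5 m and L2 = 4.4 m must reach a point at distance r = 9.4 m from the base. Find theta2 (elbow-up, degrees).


cos(theta2) = (r^2 - L1^2 - L2^2) / (2*L1*L2)
cos(theta2) = (88.36 - 30.25 - 19.36) / 48.4
cos(theta2) = 0.80062
theta2 = 36.8107 degrees


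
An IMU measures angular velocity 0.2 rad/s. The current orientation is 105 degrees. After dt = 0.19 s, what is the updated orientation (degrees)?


delta_theta = w * dt = 0.2 * 0.19 = 0.038 rad
= 2.1772 deg
theta_new = 105 + 2.1772 = 107.1772 deg


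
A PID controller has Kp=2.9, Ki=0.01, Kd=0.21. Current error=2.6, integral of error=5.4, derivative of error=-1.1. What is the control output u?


u = Kp*e + Ki*int(e) + Kd*de/dt
= 2.9*2.6 + 0.01*5.4 + 0.21*(-1.1)
= 7.54 + 0.054 + -0.231
= 7.363


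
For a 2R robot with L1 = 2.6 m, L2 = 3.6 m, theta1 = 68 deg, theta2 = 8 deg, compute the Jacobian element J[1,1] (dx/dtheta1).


J[1,1] = -L1*sin(t1) - L2*sin(t1+t2)
= -2.6*sin(68) - 3.6*sin(76)
= -5.9037


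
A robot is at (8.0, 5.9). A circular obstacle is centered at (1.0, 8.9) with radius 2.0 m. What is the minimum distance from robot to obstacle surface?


center_dist = sqrt((8.0-1.0)^2 + (5.9-8.9)^2)
= sqrt(49.0 + 9.0)
= 7.6158
min_dist = center_dist - radius = 7.6158 - 2.0 = 5.6158 m


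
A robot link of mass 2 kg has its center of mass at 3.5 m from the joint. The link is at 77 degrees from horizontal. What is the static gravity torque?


tau = m*g*L*cos(angle)
= 2 * 9.81 * 3.5 * cos(77 deg)
= 2 * 9.81 * 3.5 * 0.225
= 15.4474 Nm


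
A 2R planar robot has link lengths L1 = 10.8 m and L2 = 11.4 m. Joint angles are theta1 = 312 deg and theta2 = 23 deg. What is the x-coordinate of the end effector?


Convert angles to radians: theta1 = 5.4454, theta2 = 0.4014
x = L1*cos(theta1) + L2*cos(theta1+theta2)
x = 7.2266 + 10.3319
x = 17.5585


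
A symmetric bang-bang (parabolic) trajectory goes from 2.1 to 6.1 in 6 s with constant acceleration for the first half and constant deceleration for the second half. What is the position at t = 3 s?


Symmetric rest-to-rest: each phase covers (pf-p0)/2 in time T/2. 0.5*a*(T/2)^2 = (pf-p0)/2 => a = 4*(pf-p0)/T^2
a = 4*(6.1-2.1)/6^2 = 0.4444
t = 3 is in the acceleration phase (t <= T/2).
p = p0 + 0.5*a*t^2 = 2.1 + 0.5*0.4444*3^2
= 4.1


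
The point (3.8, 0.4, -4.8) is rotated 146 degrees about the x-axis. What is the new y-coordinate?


Rotation about x-axis: y' = y*cos(theta) - z*sin(theta)
= 0.4 * -0.829 - -4.8 * 0.5592
= 2.3525


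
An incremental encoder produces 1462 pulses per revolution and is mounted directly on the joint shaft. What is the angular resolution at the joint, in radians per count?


counts per rev = 1462
resolution = 2*pi / 1462
= 0.0043 rad/count


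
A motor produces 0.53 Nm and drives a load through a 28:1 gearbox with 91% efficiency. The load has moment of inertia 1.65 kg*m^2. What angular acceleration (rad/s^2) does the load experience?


tau_out = tau_motor * N * eta
= 0.53 * 28 * 0.91 = 13.5044 Nm
alpha = tau_out / I = 13.5044 / 1.65
= 8.1845 rad/s^2


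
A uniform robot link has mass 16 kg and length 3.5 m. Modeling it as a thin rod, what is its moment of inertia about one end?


I = (1/3) * m * L^2
= (1/3) * 16 * 3.5^2
= 0.333333 * 16 * 12.25
= 65.3333 kg*m^2


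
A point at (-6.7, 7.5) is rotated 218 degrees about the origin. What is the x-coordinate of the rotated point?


x' = x*cos(theta) - y*sin(theta)
cos(218 deg) = -0.788, sin(218 deg) = -0.6157
x' = -6.7 * -0.788 - 7.5 * -0.6157
= 5.2797 - -4.6175
= 9.8971


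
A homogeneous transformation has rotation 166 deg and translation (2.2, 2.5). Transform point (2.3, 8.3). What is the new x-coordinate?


x' = cos(theta)*px - sin(theta)*py + tx
= -0.9703*2.3 - 0.2419*8.3 + 2.2
= -2.0396


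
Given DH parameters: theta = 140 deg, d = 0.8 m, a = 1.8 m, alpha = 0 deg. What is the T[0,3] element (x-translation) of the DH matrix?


T[0,3] = a * cos(theta)
= 1.8 * cos(140 deg)
= 1.8 * -0.766
= -1.3789


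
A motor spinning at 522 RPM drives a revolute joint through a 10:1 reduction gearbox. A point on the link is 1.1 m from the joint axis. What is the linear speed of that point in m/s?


omega_motor = 522 * 2*pi/60 = 54.6637 rad/s
omega_joint = omega_motor / 10 = 5.4664 rad/s
v = omega_joint * r = 5.4664 * 1.1
= 6.013 m/s


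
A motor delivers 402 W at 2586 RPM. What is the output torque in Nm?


omega = 2586 * 2*pi/60 = 270.8053 rad/s
tau = P / omega = 402 / 270.8053
= 1.4845 Nm


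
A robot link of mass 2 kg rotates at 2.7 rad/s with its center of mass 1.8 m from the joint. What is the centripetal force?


F = m * omega^2 * r
= 2 * 2.7^2 * 1.8
= 2 * 7.29 * 1.8
= 26.244 N


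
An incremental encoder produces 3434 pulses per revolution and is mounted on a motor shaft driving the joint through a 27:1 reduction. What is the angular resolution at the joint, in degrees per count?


counts per rev = 3434
effective counts at joint = 3434 * 27 = 92718
resolution = 360 / 92718
= 0.0039 deg/count


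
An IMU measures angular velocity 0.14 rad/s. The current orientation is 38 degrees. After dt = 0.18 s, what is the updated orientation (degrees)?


delta_theta = w * dt = 0.14 * 0.18 = 0.0252 rad
= 1.4439 deg
theta_new = 38 + 1.4439 = 39.4439 deg


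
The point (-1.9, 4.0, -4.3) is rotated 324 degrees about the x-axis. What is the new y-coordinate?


Rotation about x-axis: y' = y*cos(theta) - z*sin(theta)
= 4.0 * 0.809 - -4.3 * -0.5878
= 0.7086


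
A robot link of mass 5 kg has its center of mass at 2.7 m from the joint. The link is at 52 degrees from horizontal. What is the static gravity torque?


tau = m*g*L*cos(angle)
= 5 * 9.81 * 2.7 * cos(52 deg)
= 5 * 9.81 * 2.7 * 0.6157
= 81.5351 Nm


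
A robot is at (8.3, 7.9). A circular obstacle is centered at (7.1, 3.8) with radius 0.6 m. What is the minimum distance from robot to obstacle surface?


center_dist = sqrt((8.3-7.1)^2 + (7.9-3.8)^2)
= sqrt(1.44 + 16.81)
= 4.272
min_dist = center_dist - radius = 4.272 - 0.6 = 3.672 m


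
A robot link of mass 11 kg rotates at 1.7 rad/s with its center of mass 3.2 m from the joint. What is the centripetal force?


F = m * omega^2 * r
= 11 * 1.7^2 * 3.2
= 11 * 2.89 * 3.2
= 101.728 N


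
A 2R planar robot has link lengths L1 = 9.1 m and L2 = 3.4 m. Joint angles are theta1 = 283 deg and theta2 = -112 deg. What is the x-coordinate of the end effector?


Convert angles to radians: theta1 = 4.9393, theta2 = -1.9548
x = L1*cos(theta1) + L2*cos(theta1+theta2)
x = 2.0471 + -3.3581
x = -1.3111


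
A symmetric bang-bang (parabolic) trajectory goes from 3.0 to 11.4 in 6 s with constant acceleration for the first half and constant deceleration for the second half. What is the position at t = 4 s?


Symmetric rest-to-rest: each phase covers (pf-p0)/2 in time T/2. 0.5*a*(T/2)^2 = (pf-p0)/2 => a = 4*(pf-p0)/T^2
a = 4*(11.4-3.0)/6^2 = 0.9333
t = 4 is in the deceleration phase (t > T/2).
p = pf - 0.5*a*(T-t)^2 = 11.4 - 0.5*0.9333*2^2
= 9.5333


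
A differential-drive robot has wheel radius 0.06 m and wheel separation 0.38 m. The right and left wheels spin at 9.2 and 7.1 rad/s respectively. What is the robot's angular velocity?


vR = r*wR = 0.06*9.2 = 0.552 m/s
vL = r*wL = 0.06*7.1 = 0.426 m/s
v = (vR+vL)/2 = 0.489 m/s
omega = (vR-vL)/L = 0.3316 rad/s
angular velocity = 0.3316 rad/s


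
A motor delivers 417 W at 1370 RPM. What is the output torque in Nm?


omega = 1370 * 2*pi/60 = 143.4661 rad/s
tau = P / omega = 417 / 143.4661
= 2.9066 Nm


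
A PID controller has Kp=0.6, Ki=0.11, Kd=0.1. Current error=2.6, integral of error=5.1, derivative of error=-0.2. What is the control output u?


u = Kp*e + Ki*int(e) + Kd*de/dt
= 0.6*2.6 + 0.11*5.1 + 0.1*(-0.2)
= 1.56 + 0.561 + -0.02
= 2.101


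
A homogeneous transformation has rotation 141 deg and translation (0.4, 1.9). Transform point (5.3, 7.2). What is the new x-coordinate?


x' = cos(theta)*px - sin(theta)*py + tx
= -0.7771*5.3 - 0.6293*7.2 + 0.4
= -8.25


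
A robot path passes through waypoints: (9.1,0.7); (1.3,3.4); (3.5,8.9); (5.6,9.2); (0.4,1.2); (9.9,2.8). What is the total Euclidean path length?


Segment lengths:
  seg1 = sqrt((-7.8)^2 + (2.7)^2) = 8.2541
  seg2 = sqrt((2.2)^2 + (5.5)^2) = 5.9237
  seg3 = sqrt((2.1)^2 + (0.3)^2) = 2.1213
  seg4 = sqrt((-5.2)^2 + (-8.0)^2) = 9.5415
  seg5 = sqrt((9.5)^2 + (1.6)^2) = 9.6338
Total = 35.4744


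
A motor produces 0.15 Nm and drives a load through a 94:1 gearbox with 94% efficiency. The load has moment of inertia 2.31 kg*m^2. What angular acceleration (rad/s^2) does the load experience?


tau_out = tau_motor * N * eta
= 0.15 * 94 * 0.94 = 13.254 Nm
alpha = tau_out / I = 13.254 / 2.31
= 5.7377 rad/s^2


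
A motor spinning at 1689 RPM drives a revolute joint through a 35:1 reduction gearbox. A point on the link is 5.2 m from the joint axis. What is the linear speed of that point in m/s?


omega_motor = 1689 * 2*pi/60 = 176.8717 rad/s
omega_joint = omega_motor / 35 = 5.0535 rad/s
v = omega_joint * r = 5.0535 * 5.2
= 26.2781 m/s


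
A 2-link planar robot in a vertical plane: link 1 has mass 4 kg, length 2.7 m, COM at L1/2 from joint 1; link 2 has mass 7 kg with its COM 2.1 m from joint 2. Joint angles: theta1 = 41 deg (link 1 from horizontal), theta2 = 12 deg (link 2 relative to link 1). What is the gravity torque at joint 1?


Horizontal distance from joint 1 to link-1 COM:
  x_c1 = (L1/2)*cos(t1) = 1.35 * 0.7547 = 1.0189 m
Horizontal distance from joint 1 to link-2 COM:
  x_c2 = L1*cos(t1) + Lc2*cos(t1+t2)
       = 2.7*0.7547 + 2.1*0.6018 = 3.3015 m
tau1 = m1*g*x_c1 + m2*g*x_c2
     = 4*9.81*1.0189 + 7*9.81*3.3015
     = 39.98 + 226.7159
     = 266.6959 Nm


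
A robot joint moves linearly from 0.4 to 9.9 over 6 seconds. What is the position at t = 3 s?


s = t/T = 3/6 = 0.5
p(t) = p0 + (pf-p0)*s
= 0.4 + (9.9 - 0.4) * 0.5
= 5.15


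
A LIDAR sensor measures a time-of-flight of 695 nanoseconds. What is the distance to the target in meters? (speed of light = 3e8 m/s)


tof = 695 ns = 6.95e-07 s
dist = c * tof / 2
= 3e8 * 6.95e-07 / 2
= 104.25 m


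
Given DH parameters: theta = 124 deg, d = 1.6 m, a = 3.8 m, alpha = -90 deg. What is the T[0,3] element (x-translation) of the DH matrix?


T[0,3] = a * cos(theta)
= 3.8 * cos(124 deg)
= 3.8 * -0.5592
= -2.1249


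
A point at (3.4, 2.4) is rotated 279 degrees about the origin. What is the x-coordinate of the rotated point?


x' = x*cos(theta) - y*sin(theta)
cos(279 deg) = 0.1564, sin(279 deg) = -0.9877
x' = 3.4 * 0.1564 - 2.4 * -0.9877
= 0.5319 - -2.3705
= 2.9023


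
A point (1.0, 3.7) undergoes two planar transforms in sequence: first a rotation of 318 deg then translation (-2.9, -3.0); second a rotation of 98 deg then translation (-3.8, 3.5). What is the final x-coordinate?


After transform 1:
x1 = cos(318)*1.0 - sin(318)*3.7 + -2.9 = 0.3189
y1 = sin(318)*1.0 + cos(318)*3.7 + -3.0 = -0.9195
After transform 2:
x2 = cos(98)*0.3189 - sin(98)*-0.9195 + -3.8
= -2.9338


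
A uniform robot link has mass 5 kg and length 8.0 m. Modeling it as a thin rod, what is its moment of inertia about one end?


I = (1/3) * m * L^2
= (1/3) * 5 * 8.0^2
= 0.333333 * 5 * 64.0
= 106.6667 kg*m^2


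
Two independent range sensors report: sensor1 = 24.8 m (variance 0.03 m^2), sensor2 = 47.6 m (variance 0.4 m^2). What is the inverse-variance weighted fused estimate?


w1 = (1/var1) / (1/var1 + 1/var2)
   = 33.3333 / (33.3333 + 2.5) = 0.9302
w2 = 1 - w1 = 0.0698
fused = w1*s1 + w2*s2 = 23.0698 + 3.3209
= 26.3907 m


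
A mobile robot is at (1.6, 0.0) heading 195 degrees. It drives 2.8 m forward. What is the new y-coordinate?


y_new = y0 + d*sin(theta)
= 0.0 + 2.8*sin(195)
= 0.0 + -0.7247
= -0.7247


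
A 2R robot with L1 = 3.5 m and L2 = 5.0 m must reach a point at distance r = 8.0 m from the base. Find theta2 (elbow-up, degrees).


cos(theta2) = (r^2 - L1^2 - L2^2) / (2*L1*L2)
cos(theta2) = (64.0 - 12.25 - 25.0) / 35.0
cos(theta2) = 0.764286
theta2 = 40.1565 degrees


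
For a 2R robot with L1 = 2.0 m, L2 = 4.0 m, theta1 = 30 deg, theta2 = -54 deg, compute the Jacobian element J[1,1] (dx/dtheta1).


J[1,1] = -L1*sin(t1) - L2*sin(t1+t2)
= -2.0*sin(30) - 4.0*sin(-24)
= 0.6269


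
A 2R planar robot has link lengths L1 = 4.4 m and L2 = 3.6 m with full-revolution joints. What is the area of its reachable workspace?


r_max = L1 + L2 = 8.0 m
r_min = |L1 - L2| = 0.8 m
Area = pi*(r_max^2 - r_min^2)
= pi*(64.0 - 0.64)
= pi * 63.36
= 199.0513 m^2


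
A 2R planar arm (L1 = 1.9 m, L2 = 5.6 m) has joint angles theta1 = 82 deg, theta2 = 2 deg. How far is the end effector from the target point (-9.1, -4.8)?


End effector via forward kinematics:
x = L1*cos(t1) + L2*cos(t1+t2) = 0.8498
y = L1*sin(t1) + L2*sin(t1+t2) = 7.4508
Distance to target:
d = sqrt((-9.1 - 0.8498)^2 + (-4.8 - 7.4508)^2)
= sqrt(98.9983 + 150.0829)
= 15.7823 m


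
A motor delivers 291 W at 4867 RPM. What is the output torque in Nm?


omega = 4867 * 2*pi/60 = 509.671 rad/s
tau = P / omega = 291 / 509.671
= 0.571 Nm


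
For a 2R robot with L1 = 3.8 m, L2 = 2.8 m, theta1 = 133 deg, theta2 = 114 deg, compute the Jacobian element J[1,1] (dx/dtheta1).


J[1,1] = -L1*sin(t1) - L2*sin(t1+t2)
= -3.8*sin(133) - 2.8*sin(247)
= -0.2017


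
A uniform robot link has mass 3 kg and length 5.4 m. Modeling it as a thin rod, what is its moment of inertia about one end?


I = (1/3) * m * L^2
= (1/3) * 3 * 5.4^2
= 0.333333 * 3 * 29.16
= 29.16 kg*m^2


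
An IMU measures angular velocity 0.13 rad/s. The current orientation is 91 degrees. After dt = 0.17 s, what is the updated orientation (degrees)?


delta_theta = w * dt = 0.13 * 0.17 = 0.0221 rad
= 1.2662 deg
theta_new = 91 + 1.2662 = 92.2662 deg


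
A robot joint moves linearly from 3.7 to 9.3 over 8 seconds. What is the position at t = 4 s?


s = t/T = 4/8 = 0.5
p(t) = p0 + (pf-p0)*s
= 3.7 + (9.3 - 3.7) * 0.5
= 6.5


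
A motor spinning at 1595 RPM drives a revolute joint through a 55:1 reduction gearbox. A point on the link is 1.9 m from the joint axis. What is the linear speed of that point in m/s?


omega_motor = 1595 * 2*pi/60 = 167.028 rad/s
omega_joint = omega_motor / 55 = 3.0369 rad/s
v = omega_joint * r = 3.0369 * 1.9
= 5.7701 m/s


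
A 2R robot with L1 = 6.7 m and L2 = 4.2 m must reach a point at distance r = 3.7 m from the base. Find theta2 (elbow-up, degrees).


cos(theta2) = (r^2 - L1^2 - L2^2) / (2*L1*L2)
cos(theta2) = (13.69 - 44.89 - 17.64) / 56.28
cos(theta2) = -0.867804
theta2 = 150.2044 degrees


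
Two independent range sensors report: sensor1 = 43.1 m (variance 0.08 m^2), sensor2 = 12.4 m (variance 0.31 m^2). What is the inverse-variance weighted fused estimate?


w1 = (1/var1) / (1/var1 + 1/var2)
   = 12.5 / (12.5 + 3.2258) = 0.7949
w2 = 1 - w1 = 0.2051
fused = w1*s1 + w2*s2 = 34.259 + 2.5436
= 36.8026 m


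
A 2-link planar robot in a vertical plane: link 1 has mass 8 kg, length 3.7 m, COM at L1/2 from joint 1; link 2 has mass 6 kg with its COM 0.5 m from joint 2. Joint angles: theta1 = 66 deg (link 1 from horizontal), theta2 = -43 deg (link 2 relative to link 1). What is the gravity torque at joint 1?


Horizontal distance from joint 1 to link-1 COM:
  x_c1 = (L1/2)*cos(t1) = 1.85 * 0.4067 = 0.7525 m
Horizontal distance from joint 1 to link-2 COM:
  x_c2 = L1*cos(t1) + Lc2*cos(t1+t2)
       = 3.7*0.4067 + 0.5*0.9205 = 1.9652 m
tau1 = m1*g*x_c1 + m2*g*x_c2
     = 8*9.81*0.7525 + 6*9.81*1.9652
     = 59.0533 + 115.6704
     = 174.7237 Nm


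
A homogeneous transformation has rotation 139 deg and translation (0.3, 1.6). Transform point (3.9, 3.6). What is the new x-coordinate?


x' = cos(theta)*px - sin(theta)*py + tx
= -0.7547*3.9 - 0.6561*3.6 + 0.3
= -5.0052


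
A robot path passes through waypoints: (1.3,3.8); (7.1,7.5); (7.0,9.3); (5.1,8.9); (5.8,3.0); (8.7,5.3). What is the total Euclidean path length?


Segment lengths:
  seg1 = sqrt((5.8)^2 + (3.7)^2) = 6.8797
  seg2 = sqrt((-0.1)^2 + (1.8)^2) = 1.8028
  seg3 = sqrt((-1.9)^2 + (-0.4)^2) = 1.9416
  seg4 = sqrt((0.7)^2 + (-5.9)^2) = 5.9414
  seg5 = sqrt((2.9)^2 + (2.3)^2) = 3.7014
Total = 20.2668


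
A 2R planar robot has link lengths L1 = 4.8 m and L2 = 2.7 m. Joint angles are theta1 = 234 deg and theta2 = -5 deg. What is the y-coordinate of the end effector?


Convert angles to radians: theta1 = 4.0841, theta2 = -0.0873
y = L1*sin(theta1) + L2*sin(theta1+theta2)
y = -3.8833 + -2.0377
y = -5.921


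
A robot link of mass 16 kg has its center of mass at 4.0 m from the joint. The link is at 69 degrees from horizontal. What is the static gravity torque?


tau = m*g*L*cos(angle)
= 16 * 9.81 * 4.0 * cos(69 deg)
= 16 * 9.81 * 4.0 * 0.3584
= 224.9977 Nm


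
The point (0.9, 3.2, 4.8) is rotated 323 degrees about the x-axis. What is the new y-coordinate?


Rotation about x-axis: y' = y*cos(theta) - z*sin(theta)
= 3.2 * 0.7986 - 4.8 * -0.6018
= 5.4443


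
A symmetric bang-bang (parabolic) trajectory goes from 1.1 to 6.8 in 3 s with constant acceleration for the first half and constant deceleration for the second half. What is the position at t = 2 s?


Symmetric rest-to-rest: each phase covers (pf-p0)/2 in time T/2. 0.5*a*(T/2)^2 = (pf-p0)/2 => a = 4*(pf-p0)/T^2
a = 4*(6.8-1.1)/3^2 = 2.5333
t = 2 is in the deceleration phase (t > T/2).
p = pf - 0.5*a*(T-t)^2 = 6.8 - 0.5*2.5333*1^2
= 5.5333


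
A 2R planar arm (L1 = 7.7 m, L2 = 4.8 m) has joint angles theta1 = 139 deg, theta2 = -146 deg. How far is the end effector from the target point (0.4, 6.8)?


End effector via forward kinematics:
x = L1*cos(t1) + L2*cos(t1+t2) = -1.047
y = L1*sin(t1) + L2*sin(t1+t2) = 4.4667
Distance to target:
d = sqrt((0.4 - -1.047)^2 + (6.8 - 4.4667)^2)
= sqrt(2.0939 + 5.4444)
= 2.7456 m


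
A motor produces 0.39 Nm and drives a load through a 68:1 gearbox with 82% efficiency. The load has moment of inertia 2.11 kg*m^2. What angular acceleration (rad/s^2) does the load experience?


tau_out = tau_motor * N * eta
= 0.39 * 68 * 0.82 = 21.7464 Nm
alpha = tau_out / I = 21.7464 / 2.11
= 10.3064 rad/s^2


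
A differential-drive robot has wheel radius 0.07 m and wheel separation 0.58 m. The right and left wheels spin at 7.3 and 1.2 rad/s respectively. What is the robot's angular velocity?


vR = r*wR = 0.07*7.3 = 0.511 m/s
vL = r*wL = 0.07*1.2 = 0.084 m/s
v = (vR+vL)/2 = 0.2975 m/s
omega = (vR-vL)/L = 0.7362 rad/s
angular velocity = 0.7362 rad/s


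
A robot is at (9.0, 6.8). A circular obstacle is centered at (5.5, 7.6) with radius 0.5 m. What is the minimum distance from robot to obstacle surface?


center_dist = sqrt((9.0-5.5)^2 + (6.8-7.6)^2)
= sqrt(12.25 + 0.64)
= 3.5903
min_dist = center_dist - radius = 3.5903 - 0.5 = 3.0903 m


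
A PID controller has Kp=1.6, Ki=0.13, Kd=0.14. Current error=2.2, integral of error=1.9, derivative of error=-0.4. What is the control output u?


u = Kp*e + Ki*int(e) + Kd*de/dt
= 1.6*2.2 + 0.13*1.9 + 0.14*(-0.4)
= 3.52 + 0.247 + -0.056
= 3.711


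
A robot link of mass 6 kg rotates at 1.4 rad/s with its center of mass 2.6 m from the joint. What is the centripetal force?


F = m * omega^2 * r
= 6 * 1.4^2 * 2.6
= 6 * 1.96 * 2.6
= 30.576 N


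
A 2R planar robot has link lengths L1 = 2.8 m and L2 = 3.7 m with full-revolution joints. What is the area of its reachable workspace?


r_max = L1 + L2 = 6.5 m
r_min = |L1 - L2| = 0.9 m
Area = pi*(r_max^2 - r_min^2)
= pi*(42.25 - 0.81)
= pi * 41.44
= 130.1876 m^2


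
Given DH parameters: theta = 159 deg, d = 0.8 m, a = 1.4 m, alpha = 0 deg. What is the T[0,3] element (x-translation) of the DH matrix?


T[0,3] = a * cos(theta)
= 1.4 * cos(159 deg)
= 1.4 * -0.9336
= -1.307


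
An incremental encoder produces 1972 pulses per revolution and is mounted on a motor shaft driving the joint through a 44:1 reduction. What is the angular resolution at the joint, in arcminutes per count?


counts per rev = 1972
effective counts at joint = 1972 * 44 = 86768
resolution = 360*60 / 86768
= 0.2489 arcmin/count


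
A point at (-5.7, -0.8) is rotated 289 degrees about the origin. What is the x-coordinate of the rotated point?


x' = x*cos(theta) - y*sin(theta)
cos(289 deg) = 0.3256, sin(289 deg) = -0.9455
x' = -5.7 * 0.3256 - -0.8 * -0.9455
= -1.8557 - 0.7564
= -2.6122


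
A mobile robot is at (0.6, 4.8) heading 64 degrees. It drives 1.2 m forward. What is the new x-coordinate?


x_new = x0 + d*cos(theta)
= 0.6 + 1.2*cos(64)
= 0.6 + 0.526
= 1.126


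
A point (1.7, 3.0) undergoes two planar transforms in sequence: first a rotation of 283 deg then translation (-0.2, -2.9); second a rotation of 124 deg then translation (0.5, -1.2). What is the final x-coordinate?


After transform 1:
x1 = cos(283)*1.7 - sin(283)*3.0 + -0.2 = 3.1055
y1 = sin(283)*1.7 + cos(283)*3.0 + -2.9 = -3.8816
After transform 2:
x2 = cos(124)*3.1055 - sin(124)*-3.8816 + 0.5
= 1.9814


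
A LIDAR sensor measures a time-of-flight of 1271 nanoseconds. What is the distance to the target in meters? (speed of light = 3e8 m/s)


tof = 1271 ns = 1.271e-06 s
dist = c * tof / 2
= 3e8 * 1.271e-06 / 2
= 190.65 m


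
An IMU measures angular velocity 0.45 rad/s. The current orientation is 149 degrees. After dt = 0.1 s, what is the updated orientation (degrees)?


delta_theta = w * dt = 0.45 * 0.1 = 0.045 rad
= 2.5783 deg
theta_new = 149 + 2.5783 = 151.5783 deg


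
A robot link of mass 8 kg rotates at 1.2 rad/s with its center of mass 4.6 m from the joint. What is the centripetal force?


F = m * omega^2 * r
= 8 * 1.2^2 * 4.6
= 8 * 1.44 * 4.6
= 52.992 N


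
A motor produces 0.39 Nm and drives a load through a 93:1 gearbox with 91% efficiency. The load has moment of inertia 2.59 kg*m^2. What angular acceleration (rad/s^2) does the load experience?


tau_out = tau_motor * N * eta
= 0.39 * 93 * 0.91 = 33.0057 Nm
alpha = tau_out / I = 33.0057 / 2.59
= 12.7435 rad/s^2


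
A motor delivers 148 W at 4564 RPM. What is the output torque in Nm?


omega = 4564 * 2*pi/60 = 477.941 rad/s
tau = P / omega = 148 / 477.941
= 0.3097 Nm


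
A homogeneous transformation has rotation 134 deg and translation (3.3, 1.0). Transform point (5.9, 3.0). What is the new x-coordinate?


x' = cos(theta)*px - sin(theta)*py + tx
= -0.6947*5.9 - 0.7193*3.0 + 3.3
= -2.9565


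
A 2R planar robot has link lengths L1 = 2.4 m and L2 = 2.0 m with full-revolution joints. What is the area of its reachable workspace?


r_max = L1 + L2 = 4.4 m
r_min = |L1 - L2| = 0.4 m
Area = pi*(r_max^2 - r_min^2)
= pi*(19.36 - 0.16)
= pi * 19.2
= 60.3186 m^2


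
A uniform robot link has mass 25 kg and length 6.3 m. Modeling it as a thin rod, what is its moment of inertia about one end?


I = (1/3) * m * L^2
= (1/3) * 25 * 6.3^2
= 0.333333 * 25 * 39.69
= 330.75 kg*m^2


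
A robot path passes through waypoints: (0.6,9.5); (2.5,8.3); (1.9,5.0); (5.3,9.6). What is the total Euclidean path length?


Segment lengths:
  seg1 = sqrt((1.9)^2 + (-1.2)^2) = 2.2472
  seg2 = sqrt((-0.6)^2 + (-3.3)^2) = 3.3541
  seg3 = sqrt((3.4)^2 + (4.6)^2) = 5.7201
Total = 11.3215


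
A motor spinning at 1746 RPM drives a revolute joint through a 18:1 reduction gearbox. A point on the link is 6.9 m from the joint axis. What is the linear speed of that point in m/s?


omega_motor = 1746 * 2*pi/60 = 182.8407 rad/s
omega_joint = omega_motor / 18 = 10.1578 rad/s
v = omega_joint * r = 10.1578 * 6.9
= 70.0889 m/s


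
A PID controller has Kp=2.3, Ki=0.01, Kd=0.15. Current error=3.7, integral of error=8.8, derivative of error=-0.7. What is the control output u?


u = Kp*e + Ki*int(e) + Kd*de/dt
= 2.3*3.7 + 0.01*8.8 + 0.15*(-0.7)
= 8.51 + 0.088 + -0.105
= 8.493


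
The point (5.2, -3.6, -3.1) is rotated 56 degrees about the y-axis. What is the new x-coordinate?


Rotation about y-axis: x' = x*cos(theta) + z*sin(theta)
= 5.2 * 0.5592 + -3.1 * 0.829
= 0.3378


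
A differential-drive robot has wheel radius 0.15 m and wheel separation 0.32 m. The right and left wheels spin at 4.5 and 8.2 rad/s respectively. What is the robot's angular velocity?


vR = r*wR = 0.15*4.5 = 0.675 m/s
vL = r*wL = 0.15*8.2 = 1.23 m/s
v = (vR+vL)/2 = 0.9525 m/s
omega = (vR-vL)/L = -1.7344 rad/s
angular velocity = -1.7344 rad/s


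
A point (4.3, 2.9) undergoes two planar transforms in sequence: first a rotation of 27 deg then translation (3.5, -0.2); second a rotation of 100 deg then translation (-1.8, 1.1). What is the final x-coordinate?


After transform 1:
x1 = cos(27)*4.3 - sin(27)*2.9 + 3.5 = 6.0148
y1 = sin(27)*4.3 + cos(27)*2.9 + -0.2 = 4.3361
After transform 2:
x2 = cos(100)*6.0148 - sin(100)*4.3361 + -1.8
= -7.1147


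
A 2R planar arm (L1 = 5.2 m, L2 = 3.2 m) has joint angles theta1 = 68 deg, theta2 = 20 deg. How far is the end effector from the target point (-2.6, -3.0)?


End effector via forward kinematics:
x = L1*cos(t1) + L2*cos(t1+t2) = 2.0596
y = L1*sin(t1) + L2*sin(t1+t2) = 8.0194
Distance to target:
d = sqrt((-2.6 - 2.0596)^2 + (-3.0 - 8.0194)^2)
= sqrt(21.7122 + 121.4273)
= 11.9641 m


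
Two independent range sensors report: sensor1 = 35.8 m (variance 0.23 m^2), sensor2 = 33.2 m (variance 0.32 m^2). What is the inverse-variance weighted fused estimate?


w1 = (1/var1) / (1/var1 + 1/var2)
   = 4.3478 / (4.3478 + 3.125) = 0.5818
w2 = 1 - w1 = 0.4182
fused = w1*s1 + w2*s2 = 20.8291 + 13.8836
= 34.7127 m


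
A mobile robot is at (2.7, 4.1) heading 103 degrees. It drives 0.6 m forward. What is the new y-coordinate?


y_new = y0 + d*sin(theta)
= 4.1 + 0.6*sin(103)
= 4.1 + 0.5846
= 4.6846


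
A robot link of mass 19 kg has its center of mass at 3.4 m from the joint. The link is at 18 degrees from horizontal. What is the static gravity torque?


tau = m*g*L*cos(angle)
= 19 * 9.81 * 3.4 * cos(18 deg)
= 19 * 9.81 * 3.4 * 0.9511
= 602.7092 Nm


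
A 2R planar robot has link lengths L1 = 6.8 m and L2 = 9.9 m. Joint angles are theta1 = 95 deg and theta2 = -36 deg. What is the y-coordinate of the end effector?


Convert angles to radians: theta1 = 1.6581, theta2 = -0.6283
y = L1*sin(theta1) + L2*sin(theta1+theta2)
y = 6.7741 + 8.486
y = 15.2601


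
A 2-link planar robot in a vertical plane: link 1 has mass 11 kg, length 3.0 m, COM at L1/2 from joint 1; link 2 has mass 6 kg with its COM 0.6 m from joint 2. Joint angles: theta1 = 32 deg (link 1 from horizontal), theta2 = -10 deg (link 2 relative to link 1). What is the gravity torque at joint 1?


Horizontal distance from joint 1 to link-1 COM:
  x_c1 = (L1/2)*cos(t1) = 1.5 * 0.848 = 1.2721 m
Horizontal distance from joint 1 to link-2 COM:
  x_c2 = L1*cos(t1) + Lc2*cos(t1+t2)
       = 3.0*0.848 + 0.6*0.9272 = 3.1005 m
tau1 = m1*g*x_c1 + m2*g*x_c2
     = 11*9.81*1.2721 + 6*9.81*3.1005
     = 137.2693 + 182.4928
     = 319.7621 Nm
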